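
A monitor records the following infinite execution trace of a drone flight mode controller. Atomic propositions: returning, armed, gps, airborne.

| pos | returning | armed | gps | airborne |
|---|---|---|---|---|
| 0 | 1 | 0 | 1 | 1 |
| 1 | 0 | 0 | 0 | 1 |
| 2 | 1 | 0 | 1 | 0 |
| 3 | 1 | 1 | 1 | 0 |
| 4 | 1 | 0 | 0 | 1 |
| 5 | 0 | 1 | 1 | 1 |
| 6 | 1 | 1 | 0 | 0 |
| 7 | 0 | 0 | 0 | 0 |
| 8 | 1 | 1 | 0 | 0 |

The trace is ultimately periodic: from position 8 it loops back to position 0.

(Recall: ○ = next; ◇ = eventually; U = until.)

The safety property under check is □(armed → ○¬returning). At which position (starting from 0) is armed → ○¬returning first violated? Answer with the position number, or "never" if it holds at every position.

3

Check armed → ○¬returning at each position in order: 0 ✓, 1 ✓, 2 ✓.
At position 3 the labels are {armed, gps, returning} and the next position 4 has {airborne, returning}, so armed → ○¬returning is false there. This is the first violation.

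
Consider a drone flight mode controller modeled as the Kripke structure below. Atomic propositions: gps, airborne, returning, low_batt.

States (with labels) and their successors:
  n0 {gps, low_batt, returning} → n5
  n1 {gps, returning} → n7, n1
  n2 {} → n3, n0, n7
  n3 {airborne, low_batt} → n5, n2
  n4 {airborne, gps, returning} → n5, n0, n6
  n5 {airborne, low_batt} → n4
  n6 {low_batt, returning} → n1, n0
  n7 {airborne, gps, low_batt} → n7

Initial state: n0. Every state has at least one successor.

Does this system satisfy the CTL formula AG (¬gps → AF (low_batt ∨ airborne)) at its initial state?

Yes

States satisfying ¬gps → AF (low_batt ∨ airborne): {n0, n1, n2, n3, n4, n5, n6, n7}.
States satisfying AG (¬gps → AF (low_batt ∨ airborne)): {n0, n1, n2, n3, n4, n5, n6, n7}.
Every state reachable from n0 satisfies ¬gps → AF (low_batt ∨ airborne).
n0 ∈ Sat(AG (¬gps → AF (low_batt ∨ airborne))).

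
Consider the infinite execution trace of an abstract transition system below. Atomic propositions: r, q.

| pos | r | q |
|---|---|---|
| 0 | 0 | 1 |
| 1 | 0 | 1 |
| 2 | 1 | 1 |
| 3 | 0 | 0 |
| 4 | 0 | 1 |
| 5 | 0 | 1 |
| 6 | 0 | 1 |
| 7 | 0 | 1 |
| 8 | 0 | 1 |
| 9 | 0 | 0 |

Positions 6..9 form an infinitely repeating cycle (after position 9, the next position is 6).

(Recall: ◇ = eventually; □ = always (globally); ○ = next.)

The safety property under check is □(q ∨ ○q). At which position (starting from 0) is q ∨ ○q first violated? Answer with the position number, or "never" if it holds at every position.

never

q ∨ ○q holds at every position 0..9, and those are all the positions the trace ever visits, so the invariant □(q ∨ ○q) is never violated.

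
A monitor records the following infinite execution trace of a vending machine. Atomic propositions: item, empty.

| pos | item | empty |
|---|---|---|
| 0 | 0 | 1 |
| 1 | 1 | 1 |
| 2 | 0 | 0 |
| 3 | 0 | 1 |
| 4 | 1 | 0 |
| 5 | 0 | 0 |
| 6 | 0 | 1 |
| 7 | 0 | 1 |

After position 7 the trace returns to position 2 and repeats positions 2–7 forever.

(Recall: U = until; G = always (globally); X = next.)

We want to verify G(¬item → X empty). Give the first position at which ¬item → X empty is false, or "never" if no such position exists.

Check ¬item → X empty at each position in order: 0 ✓, 1 ✓, 2 ✓.
At position 3 the labels are {empty} and the next position 4 has {item}, so ¬item → X empty is false there. This is the first violation.

3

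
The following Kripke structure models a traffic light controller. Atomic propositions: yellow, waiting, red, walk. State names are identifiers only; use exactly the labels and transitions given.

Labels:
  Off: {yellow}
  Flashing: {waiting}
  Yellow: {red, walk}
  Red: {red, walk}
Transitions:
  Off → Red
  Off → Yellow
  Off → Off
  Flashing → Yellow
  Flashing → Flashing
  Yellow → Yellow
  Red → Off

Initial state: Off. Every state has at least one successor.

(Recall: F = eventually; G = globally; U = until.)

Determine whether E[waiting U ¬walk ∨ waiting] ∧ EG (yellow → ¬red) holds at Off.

States satisfying waiting: {Flashing}.
States satisfying ¬walk ∨ waiting: {Off, Flashing}.
States satisfying E[waiting U ¬walk ∨ waiting]: {Off, Flashing}.
States satisfying yellow → ¬red: {Off, Flashing, Yellow, Red}.
States satisfying EG (yellow → ¬red): {Off, Flashing, Yellow, Red}.
States satisfying E[waiting U ¬walk ∨ waiting] ∧ EG (yellow → ¬red): {Off, Flashing}.
Off ∈ Sat(E[waiting U ¬walk ∨ waiting] ∧ EG (yellow → ¬red)).

Satisfied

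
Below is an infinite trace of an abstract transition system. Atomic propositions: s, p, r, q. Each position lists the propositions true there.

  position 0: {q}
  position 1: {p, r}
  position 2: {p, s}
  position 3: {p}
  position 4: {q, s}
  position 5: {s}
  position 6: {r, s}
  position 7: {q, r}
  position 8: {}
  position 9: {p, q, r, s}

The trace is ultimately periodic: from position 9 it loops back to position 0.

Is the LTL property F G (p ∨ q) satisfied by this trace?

G (p ∨ q) is false at every position 0..9, so it never becomes true and F G (p ∨ q) fails.

Does not hold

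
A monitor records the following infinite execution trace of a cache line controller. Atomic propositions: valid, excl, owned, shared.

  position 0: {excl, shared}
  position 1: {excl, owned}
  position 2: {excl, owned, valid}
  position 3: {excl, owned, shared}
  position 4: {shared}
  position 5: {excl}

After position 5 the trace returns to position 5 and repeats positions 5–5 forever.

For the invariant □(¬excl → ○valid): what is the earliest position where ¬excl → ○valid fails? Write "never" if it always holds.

4

Check ¬excl → ○valid at each position in order: 0 ✓, 1 ✓, 2 ✓, 3 ✓.
At position 4 the labels are {shared} and the next position 5 has {excl}, so ¬excl → ○valid is false there. This is the first violation.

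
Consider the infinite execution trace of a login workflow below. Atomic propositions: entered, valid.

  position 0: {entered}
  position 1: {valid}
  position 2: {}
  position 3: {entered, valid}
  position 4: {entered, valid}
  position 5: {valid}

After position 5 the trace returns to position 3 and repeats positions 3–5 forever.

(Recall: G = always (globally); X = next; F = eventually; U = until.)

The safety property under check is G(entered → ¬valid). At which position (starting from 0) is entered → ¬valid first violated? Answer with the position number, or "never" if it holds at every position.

3

Check entered → ¬valid at each position in order: 0 ✓, 1 ✓, 2 ✓.
At position 3 the labels are {entered, valid}, so entered → ¬valid is false there. This is the first violation.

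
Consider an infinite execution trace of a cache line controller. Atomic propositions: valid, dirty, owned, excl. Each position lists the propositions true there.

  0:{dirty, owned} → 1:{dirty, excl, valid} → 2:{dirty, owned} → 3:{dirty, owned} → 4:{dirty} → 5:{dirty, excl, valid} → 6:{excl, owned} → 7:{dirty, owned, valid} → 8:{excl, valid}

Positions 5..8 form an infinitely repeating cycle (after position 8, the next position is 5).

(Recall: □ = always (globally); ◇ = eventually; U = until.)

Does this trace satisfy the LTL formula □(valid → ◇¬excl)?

Yes

valid → ◇¬excl holds at every position 0..8, and those are all positions ever visited, so □(valid → ◇¬excl) holds.
Positions where valid holds: 1, 5, 7, 8.
Check ◇¬excl at each: 1→ok, 5→ok, 7→ok, 8→ok.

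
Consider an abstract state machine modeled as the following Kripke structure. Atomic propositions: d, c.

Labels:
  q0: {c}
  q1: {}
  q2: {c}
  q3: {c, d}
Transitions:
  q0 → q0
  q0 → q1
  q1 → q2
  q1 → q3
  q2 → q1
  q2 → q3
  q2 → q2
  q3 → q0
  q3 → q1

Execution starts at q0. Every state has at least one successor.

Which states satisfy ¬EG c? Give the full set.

{q1}

States satisfying c: {q0, q2, q3}.
States satisfying EG c: {q0, q2, q3}.
States satisfying ¬EG c: {q1}.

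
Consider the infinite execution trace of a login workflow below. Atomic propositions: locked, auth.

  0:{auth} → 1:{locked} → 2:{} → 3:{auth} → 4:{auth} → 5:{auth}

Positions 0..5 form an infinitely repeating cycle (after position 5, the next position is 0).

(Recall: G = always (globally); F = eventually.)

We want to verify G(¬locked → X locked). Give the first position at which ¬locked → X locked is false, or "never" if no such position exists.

2

Check ¬locked → X locked at each position in order: 0 ✓, 1 ✓.
At position 2 the labels are {} and the next position 3 has {auth}, so ¬locked → X locked is false there. This is the first violation.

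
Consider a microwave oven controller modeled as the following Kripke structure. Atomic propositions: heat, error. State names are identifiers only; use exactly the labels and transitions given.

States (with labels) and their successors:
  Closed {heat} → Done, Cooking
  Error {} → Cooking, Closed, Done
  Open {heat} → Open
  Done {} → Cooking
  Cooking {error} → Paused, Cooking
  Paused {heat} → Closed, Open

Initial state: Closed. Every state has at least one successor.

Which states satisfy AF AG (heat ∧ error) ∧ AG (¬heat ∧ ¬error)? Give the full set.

States satisfying AG (heat ∧ error): ∅.
States satisfying AF AG (heat ∧ error): ∅.
States satisfying ¬heat ∧ ¬error: {Error, Done}.
States satisfying AG (¬heat ∧ ¬error): ∅.
States satisfying AF AG (heat ∧ error) ∧ AG (¬heat ∧ ¬error): ∅.

none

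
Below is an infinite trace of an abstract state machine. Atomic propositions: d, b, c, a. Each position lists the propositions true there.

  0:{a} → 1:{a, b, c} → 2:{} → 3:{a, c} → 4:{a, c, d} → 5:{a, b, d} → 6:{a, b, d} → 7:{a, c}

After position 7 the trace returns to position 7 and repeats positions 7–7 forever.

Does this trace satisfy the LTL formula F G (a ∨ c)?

Satisfied

G (a ∨ c) holds at position 3, which is reachable from 0, so F G (a ∨ c) holds.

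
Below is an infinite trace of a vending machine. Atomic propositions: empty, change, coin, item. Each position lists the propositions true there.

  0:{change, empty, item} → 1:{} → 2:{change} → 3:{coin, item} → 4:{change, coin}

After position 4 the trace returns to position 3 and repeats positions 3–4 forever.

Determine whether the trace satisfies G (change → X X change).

Yes

change → X X change holds at every position 0..4, and those are all positions ever visited, so G (change → X X change) holds.
Positions where change holds: 0, 2, 4.
Check X X change at each: 0→ok, 2→ok, 4→ok.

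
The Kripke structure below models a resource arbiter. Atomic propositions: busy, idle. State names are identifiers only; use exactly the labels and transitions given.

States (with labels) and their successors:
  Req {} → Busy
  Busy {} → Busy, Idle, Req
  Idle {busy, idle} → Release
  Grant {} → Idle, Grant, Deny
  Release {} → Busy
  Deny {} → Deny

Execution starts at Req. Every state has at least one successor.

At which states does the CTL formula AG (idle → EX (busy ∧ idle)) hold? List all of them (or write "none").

States satisfying idle → EX (busy ∧ idle): {Req, Busy, Grant, Release, Deny}.
States satisfying AG (idle → EX (busy ∧ idle)): {Deny}.

{Deny}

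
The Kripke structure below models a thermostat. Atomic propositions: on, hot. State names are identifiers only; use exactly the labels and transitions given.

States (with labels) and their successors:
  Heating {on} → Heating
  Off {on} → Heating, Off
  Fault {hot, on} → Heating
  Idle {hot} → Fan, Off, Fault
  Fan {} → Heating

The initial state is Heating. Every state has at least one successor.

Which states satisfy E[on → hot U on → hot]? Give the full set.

States satisfying on → hot: {Fault, Idle, Fan}.
States satisfying E[on → hot U on → hot]: {Fault, Idle, Fan}.

{Fault, Idle, Fan}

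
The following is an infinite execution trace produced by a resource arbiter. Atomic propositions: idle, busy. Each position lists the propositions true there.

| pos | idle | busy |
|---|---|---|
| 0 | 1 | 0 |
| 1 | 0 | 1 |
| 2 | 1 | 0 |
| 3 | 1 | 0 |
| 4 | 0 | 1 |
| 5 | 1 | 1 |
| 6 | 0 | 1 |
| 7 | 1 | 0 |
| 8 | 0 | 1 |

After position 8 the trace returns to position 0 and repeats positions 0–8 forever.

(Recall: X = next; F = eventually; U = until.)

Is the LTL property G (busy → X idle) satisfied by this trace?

Violated

busy → X idle must hold at every position from 0 onward. It fails at position 5, so G (busy → X idle) is false.
Positions where busy holds: 1, 4, 5, 6, 8.
Check X idle at each: 1→ok, 4→ok, 5→fails, 6→ok, 8→ok.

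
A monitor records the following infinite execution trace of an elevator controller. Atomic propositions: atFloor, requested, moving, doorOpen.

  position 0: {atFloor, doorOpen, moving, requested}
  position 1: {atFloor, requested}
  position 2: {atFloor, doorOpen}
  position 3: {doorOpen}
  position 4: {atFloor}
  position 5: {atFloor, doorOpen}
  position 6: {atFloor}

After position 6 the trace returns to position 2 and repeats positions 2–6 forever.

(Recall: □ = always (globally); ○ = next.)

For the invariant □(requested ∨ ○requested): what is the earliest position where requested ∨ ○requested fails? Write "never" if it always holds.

Check requested ∨ ○requested at each position in order: 0 ✓, 1 ✓.
At position 2 the labels are {atFloor, doorOpen} and the next position 3 has {doorOpen}, so requested ∨ ○requested is false there. This is the first violation.

2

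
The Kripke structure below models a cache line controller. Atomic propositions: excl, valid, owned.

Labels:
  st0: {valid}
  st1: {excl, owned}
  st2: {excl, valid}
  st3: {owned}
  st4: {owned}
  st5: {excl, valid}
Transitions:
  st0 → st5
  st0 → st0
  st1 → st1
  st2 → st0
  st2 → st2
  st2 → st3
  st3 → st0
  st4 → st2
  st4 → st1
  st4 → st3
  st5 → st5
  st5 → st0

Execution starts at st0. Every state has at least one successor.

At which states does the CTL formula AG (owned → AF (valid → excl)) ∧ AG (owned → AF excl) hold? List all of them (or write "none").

{st0, st1, st5}

States satisfying owned → AF (valid → excl): {st0, st1, st2, st3, st4, st5}.
States satisfying AG (owned → AF (valid → excl)): {st0, st1, st2, st3, st4, st5}.
States satisfying owned → AF excl: {st0, st1, st2, st5}.
States satisfying AG (owned → AF excl): {st0, st1, st5}.
States satisfying AG (owned → AF (valid → excl)) ∧ AG (owned → AF excl): {st0, st1, st5}.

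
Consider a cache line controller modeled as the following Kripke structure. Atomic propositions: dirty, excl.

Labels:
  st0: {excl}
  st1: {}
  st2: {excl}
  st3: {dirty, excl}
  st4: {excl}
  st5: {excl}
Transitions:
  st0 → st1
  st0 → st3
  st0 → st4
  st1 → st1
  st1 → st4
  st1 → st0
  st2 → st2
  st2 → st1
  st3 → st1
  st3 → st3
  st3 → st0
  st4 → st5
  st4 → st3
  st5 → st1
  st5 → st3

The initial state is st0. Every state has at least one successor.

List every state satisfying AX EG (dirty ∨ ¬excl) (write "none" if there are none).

{st5}

States satisfying EG (dirty ∨ ¬excl): {st1, st3}.
States satisfying AX EG (dirty ∨ ¬excl): {st5}.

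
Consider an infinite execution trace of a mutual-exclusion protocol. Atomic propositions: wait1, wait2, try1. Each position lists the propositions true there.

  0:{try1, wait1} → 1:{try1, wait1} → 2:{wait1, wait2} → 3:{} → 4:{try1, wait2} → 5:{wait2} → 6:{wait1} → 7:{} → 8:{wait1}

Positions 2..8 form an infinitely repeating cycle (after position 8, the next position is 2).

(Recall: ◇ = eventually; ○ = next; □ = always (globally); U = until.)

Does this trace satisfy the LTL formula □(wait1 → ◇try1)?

Holds

wait1 → ◇try1 holds at every position 0..8, and those are all positions ever visited, so □(wait1 → ◇try1) holds.
Positions where wait1 holds: 0, 1, 2, 6, 8.
Check ◇try1 at each: 0→ok, 1→ok, 2→ok, 6→ok, 8→ok.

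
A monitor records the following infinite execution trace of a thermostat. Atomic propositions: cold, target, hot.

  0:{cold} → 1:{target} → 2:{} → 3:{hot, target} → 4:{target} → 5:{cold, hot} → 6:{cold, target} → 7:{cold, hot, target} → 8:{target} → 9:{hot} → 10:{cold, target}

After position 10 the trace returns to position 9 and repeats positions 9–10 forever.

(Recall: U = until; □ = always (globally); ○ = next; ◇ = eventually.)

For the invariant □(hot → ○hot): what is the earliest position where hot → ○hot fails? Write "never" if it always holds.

3

Check hot → ○hot at each position in order: 0 ✓, 1 ✓, 2 ✓.
At position 3 the labels are {hot, target} and the next position 4 has {target}, so hot → ○hot is false there. This is the first violation.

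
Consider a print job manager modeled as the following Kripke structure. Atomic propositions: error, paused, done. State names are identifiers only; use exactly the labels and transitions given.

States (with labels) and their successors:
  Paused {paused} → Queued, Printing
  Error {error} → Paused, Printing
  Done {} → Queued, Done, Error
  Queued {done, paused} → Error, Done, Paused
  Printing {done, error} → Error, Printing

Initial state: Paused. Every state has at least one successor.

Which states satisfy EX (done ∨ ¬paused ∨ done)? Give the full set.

States satisfying done ∨ ¬paused ∨ done: {Error, Done, Queued, Printing}.
States satisfying EX (done ∨ ¬paused ∨ done): {Paused, Error, Done, Queued, Printing}.

{Paused, Error, Done, Queued, Printing}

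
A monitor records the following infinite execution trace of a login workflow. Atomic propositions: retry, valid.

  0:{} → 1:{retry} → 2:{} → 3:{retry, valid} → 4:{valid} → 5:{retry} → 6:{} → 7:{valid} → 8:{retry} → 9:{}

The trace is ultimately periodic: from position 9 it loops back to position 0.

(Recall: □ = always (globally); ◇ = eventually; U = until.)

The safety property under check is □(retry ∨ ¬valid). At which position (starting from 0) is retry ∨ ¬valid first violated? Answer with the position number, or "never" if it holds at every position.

Check retry ∨ ¬valid at each position in order: 0 ✓, 1 ✓, 2 ✓, 3 ✓.
At position 4 the labels are {valid}, so retry ∨ ¬valid is false there. This is the first violation.

4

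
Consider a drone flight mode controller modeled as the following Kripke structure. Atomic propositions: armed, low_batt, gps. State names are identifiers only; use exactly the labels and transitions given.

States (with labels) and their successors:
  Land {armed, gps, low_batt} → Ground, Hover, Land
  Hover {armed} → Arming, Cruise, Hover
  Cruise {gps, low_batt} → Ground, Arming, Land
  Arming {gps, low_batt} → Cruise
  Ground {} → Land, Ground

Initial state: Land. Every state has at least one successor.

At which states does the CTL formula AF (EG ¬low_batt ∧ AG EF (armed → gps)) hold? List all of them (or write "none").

{Hover, Ground}

States satisfying EG ¬low_batt ∧ AG EF (armed → gps): {Hover, Ground}.
States satisfying AF (EG ¬low_batt ∧ AG EF (armed → gps)): {Hover, Ground}.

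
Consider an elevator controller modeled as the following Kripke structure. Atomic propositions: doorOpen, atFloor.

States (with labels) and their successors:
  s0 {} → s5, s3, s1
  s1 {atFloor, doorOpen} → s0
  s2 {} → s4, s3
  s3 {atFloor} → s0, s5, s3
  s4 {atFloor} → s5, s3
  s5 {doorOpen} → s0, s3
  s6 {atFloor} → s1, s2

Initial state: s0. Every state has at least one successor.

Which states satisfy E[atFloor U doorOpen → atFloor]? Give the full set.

{s0, s1, s2, s3, s4, s6}

States satisfying atFloor: {s1, s3, s4, s6}.
States satisfying doorOpen → atFloor: {s0, s1, s2, s3, s4, s6}.
States satisfying E[atFloor U doorOpen → atFloor]: {s0, s1, s2, s3, s4, s6}.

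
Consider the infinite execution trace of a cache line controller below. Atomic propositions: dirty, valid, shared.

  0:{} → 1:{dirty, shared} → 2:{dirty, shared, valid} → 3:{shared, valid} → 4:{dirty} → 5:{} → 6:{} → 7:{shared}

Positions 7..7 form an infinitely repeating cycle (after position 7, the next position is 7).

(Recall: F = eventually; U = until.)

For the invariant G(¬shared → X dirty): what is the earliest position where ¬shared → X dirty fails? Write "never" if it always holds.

Check ¬shared → X dirty at each position in order: 0 ✓, 1 ✓, 2 ✓, 3 ✓.
At position 4 the labels are {dirty} and the next position 5 has {}, so ¬shared → X dirty is false there. This is the first violation.

4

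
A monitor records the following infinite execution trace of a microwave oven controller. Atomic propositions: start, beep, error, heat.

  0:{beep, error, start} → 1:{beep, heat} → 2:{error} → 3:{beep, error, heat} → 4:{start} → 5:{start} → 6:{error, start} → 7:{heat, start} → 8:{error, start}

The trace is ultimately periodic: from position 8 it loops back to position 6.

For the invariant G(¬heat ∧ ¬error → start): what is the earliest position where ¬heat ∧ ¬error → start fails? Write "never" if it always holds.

never

¬heat ∧ ¬error → start holds at every position 0..8, and those are all the positions the trace ever visits, so the invariant G(¬heat ∧ ¬error → start) is never violated.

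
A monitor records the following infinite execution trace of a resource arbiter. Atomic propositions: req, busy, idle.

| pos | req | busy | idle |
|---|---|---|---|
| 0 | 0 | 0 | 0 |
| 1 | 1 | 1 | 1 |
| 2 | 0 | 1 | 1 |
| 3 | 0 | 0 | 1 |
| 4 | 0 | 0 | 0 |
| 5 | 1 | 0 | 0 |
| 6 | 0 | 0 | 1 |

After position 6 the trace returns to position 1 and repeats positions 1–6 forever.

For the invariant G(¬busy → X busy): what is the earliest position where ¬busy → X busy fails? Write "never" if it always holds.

Check ¬busy → X busy at each position in order: 0 ✓, 1 ✓, 2 ✓.
At position 3 the labels are {idle} and the next position 4 has {}, so ¬busy → X busy is false there. This is the first violation.

3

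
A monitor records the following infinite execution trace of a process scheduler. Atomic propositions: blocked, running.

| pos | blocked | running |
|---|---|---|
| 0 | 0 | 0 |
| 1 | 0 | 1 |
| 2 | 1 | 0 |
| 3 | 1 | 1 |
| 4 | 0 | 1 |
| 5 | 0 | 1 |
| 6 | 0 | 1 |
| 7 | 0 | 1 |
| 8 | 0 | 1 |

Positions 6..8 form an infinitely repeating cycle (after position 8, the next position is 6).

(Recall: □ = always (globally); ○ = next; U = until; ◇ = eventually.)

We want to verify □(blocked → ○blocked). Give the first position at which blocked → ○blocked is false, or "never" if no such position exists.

Check blocked → ○blocked at each position in order: 0 ✓, 1 ✓, 2 ✓.
At position 3 the labels are {blocked, running} and the next position 4 has {running}, so blocked → ○blocked is false there. This is the first violation.

3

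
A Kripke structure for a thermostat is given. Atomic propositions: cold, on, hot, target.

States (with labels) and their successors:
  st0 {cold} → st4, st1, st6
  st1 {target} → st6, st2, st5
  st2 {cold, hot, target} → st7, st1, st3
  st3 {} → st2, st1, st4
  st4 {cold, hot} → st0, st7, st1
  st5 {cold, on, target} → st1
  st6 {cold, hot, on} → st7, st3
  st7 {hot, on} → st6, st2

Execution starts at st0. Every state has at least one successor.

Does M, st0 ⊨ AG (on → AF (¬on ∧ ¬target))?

States satisfying on → AF (¬on ∧ ¬target): {st0, st1, st2, st3, st4}.
States satisfying AG (on → AF (¬on ∧ ¬target)): ∅.
st5 is reachable from st0 and violates on → AF (¬on ∧ ¬target), so AG fails at st0.
st0 ∉ Sat(AG (on → AF (¬on ∧ ¬target))).

Does not hold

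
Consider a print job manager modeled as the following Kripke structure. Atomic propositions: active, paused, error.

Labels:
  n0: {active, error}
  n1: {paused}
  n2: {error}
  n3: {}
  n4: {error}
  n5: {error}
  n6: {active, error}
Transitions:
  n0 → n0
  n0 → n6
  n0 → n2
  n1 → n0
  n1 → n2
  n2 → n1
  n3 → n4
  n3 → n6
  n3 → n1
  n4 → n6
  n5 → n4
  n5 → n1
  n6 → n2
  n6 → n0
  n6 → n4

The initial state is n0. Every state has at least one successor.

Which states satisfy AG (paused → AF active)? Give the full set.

States satisfying paused → AF active: {n0, n2, n3, n4, n5, n6}.
States satisfying AG (paused → AF active): ∅.

none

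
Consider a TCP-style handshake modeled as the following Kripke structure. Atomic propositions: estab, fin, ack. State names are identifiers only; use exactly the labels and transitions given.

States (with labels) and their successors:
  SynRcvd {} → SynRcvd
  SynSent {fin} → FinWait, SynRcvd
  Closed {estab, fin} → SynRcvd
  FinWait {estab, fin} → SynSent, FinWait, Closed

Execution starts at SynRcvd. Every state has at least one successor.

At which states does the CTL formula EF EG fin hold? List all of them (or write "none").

{SynSent, FinWait}

States satisfying EG fin: {SynSent, FinWait}.
States satisfying EF EG fin: {SynSent, FinWait}.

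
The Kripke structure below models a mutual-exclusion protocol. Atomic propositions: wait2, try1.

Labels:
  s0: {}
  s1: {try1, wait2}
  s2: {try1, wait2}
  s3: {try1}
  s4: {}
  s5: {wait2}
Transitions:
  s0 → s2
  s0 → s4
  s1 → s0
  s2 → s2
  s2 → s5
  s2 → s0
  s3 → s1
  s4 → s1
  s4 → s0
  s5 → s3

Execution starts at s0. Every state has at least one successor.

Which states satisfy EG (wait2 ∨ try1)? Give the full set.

{s2}

States satisfying wait2 ∨ try1: {s1, s2, s3, s5}.
States satisfying EG (wait2 ∨ try1): {s2}.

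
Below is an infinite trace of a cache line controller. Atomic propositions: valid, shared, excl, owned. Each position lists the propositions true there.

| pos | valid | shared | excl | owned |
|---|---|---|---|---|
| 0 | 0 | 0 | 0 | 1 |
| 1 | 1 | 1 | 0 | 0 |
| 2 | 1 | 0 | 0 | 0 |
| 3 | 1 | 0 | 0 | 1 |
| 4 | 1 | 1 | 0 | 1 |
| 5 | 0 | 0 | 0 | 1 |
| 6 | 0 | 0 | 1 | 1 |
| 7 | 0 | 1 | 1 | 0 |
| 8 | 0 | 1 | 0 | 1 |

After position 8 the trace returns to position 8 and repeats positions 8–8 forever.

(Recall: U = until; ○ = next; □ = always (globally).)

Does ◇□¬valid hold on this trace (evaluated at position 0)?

□¬valid holds at position 5, which is reachable from 0, so ◇□¬valid holds.

Holds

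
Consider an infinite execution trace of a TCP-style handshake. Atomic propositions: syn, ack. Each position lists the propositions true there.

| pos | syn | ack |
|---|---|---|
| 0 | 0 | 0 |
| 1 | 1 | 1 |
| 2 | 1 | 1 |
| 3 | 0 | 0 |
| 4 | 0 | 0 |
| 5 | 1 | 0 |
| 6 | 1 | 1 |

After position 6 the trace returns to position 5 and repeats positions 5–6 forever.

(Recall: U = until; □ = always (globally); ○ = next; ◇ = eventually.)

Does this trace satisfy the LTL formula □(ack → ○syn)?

ack → ○syn must hold at every position from 0 onward. It fails at position 2, so □(ack → ○syn) is false.
Positions where ack holds: 1, 2, 6.
Check ○syn at each: 1→ok, 2→fails, 6→ok.

Violated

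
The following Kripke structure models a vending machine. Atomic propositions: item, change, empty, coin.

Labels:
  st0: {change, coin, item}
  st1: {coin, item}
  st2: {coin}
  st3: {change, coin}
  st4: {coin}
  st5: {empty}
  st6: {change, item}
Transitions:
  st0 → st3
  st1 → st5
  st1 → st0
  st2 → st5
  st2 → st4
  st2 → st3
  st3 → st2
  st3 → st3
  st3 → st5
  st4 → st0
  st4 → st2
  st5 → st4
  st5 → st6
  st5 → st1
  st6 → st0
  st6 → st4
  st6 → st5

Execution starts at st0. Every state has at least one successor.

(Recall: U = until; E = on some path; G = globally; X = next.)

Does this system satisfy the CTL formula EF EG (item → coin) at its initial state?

States satisfying EG (item → coin): {st0, st1, st2, st3, st4, st5}.
States satisfying EF EG (item → coin): {st0, st1, st2, st3, st4, st5, st6}.
Some path from st0 reaches a state where EG (item → coin) holds.
st0 ∈ Sat(EF EG (item → coin)).

Satisfied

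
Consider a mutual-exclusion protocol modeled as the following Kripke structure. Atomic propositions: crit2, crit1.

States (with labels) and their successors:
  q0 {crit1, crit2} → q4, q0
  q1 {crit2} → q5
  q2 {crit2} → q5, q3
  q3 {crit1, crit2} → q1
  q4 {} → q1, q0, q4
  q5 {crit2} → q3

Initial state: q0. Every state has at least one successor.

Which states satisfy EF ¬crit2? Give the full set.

States satisfying ¬crit2: {q4}.
States satisfying EF ¬crit2: {q0, q4}.

{q0, q4}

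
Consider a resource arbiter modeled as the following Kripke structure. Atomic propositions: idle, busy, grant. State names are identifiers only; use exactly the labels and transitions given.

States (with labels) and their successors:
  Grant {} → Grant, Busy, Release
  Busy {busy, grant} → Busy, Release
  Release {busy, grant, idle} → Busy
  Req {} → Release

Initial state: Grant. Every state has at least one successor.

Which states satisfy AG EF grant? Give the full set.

{Grant, Busy, Release, Req}

States satisfying EF grant: {Grant, Busy, Release, Req}.
States satisfying AG EF grant: {Grant, Busy, Release, Req}.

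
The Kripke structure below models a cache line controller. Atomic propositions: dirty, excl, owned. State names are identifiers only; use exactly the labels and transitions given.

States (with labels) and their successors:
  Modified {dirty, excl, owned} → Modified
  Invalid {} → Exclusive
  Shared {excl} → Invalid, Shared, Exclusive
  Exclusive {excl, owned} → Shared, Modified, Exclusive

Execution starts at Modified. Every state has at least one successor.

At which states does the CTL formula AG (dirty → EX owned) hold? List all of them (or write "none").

States satisfying dirty → EX owned: {Modified, Invalid, Shared, Exclusive}.
States satisfying AG (dirty → EX owned): {Modified, Invalid, Shared, Exclusive}.

{Modified, Invalid, Shared, Exclusive}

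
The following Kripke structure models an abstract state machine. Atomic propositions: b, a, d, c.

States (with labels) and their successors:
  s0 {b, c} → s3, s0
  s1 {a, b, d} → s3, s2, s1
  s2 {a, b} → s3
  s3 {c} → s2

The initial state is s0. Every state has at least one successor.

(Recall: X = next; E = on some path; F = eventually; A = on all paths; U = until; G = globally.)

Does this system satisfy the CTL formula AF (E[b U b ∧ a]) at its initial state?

Violated

States satisfying E[b U b ∧ a]: {s1, s2}.
States satisfying AF (E[b U b ∧ a]): {s1, s2, s3}.
There is a path from s0 along which E[b U b ∧ a] never holds.
s0 ∉ Sat(AF (E[b U b ∧ a])).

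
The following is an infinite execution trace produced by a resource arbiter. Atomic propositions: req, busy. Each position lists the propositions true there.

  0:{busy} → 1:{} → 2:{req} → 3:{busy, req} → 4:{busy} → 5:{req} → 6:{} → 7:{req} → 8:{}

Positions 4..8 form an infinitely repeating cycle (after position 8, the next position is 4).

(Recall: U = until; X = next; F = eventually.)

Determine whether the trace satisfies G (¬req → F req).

Holds

¬req → F req holds at every position 0..8, and those are all positions ever visited, so G (¬req → F req) holds.
Positions where ¬req holds: 0, 1, 4, 6, 8.
Check F req at each: 0→ok, 1→ok, 4→ok, 6→ok, 8→ok.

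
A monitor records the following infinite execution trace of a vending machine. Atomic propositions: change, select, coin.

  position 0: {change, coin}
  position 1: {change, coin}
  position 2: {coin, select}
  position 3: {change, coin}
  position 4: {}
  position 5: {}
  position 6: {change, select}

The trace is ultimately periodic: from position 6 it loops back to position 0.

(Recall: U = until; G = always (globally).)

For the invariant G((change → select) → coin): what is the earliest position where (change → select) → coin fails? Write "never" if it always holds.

Check (change → select) → coin at each position in order: 0 ✓, 1 ✓, 2 ✓, 3 ✓.
At position 4 the labels are {}, so (change → select) → coin is false there. This is the first violation.

4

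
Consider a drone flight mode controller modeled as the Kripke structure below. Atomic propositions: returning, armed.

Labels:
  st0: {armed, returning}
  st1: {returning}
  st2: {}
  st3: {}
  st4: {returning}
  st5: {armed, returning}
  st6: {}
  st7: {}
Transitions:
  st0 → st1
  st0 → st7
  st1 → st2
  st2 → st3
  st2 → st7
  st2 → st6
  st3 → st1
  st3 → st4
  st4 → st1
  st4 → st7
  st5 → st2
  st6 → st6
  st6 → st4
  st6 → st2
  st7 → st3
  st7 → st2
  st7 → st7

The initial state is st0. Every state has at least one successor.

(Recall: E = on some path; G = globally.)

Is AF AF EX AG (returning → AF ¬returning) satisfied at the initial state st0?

States satisfying AF EX AG (returning → AF ¬returning): {st0, st1, st2, st3, st4, st5, st6, st7}.
States satisfying AF AF EX AG (returning → AF ¬returning): {st0, st1, st2, st3, st4, st5, st6, st7}.
st0 ∈ Sat(AF AF EX AG (returning → AF ¬returning)).

Yes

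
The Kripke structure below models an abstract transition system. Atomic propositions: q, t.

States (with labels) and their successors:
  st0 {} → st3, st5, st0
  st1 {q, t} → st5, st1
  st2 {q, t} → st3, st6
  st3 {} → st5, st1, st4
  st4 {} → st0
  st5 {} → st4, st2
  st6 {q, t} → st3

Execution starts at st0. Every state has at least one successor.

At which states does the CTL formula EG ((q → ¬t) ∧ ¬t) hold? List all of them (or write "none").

{st0, st3, st4, st5}

States satisfying (q → ¬t) ∧ ¬t: {st0, st3, st4, st5}.
States satisfying EG ((q → ¬t) ∧ ¬t): {st0, st3, st4, st5}.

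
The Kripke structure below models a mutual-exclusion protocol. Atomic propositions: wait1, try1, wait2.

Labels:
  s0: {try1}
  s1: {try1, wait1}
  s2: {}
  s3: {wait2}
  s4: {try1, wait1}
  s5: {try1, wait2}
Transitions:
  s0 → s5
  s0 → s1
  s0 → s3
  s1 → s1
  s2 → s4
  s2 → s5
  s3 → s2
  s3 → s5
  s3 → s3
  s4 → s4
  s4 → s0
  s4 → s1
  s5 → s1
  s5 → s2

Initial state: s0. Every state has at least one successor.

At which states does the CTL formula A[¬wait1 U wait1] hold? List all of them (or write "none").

States satisfying ¬wait1: {s0, s2, s3, s5}.
States satisfying wait1: {s1, s4}.
States satisfying A[¬wait1 U wait1]: {s1, s4}.

{s1, s4}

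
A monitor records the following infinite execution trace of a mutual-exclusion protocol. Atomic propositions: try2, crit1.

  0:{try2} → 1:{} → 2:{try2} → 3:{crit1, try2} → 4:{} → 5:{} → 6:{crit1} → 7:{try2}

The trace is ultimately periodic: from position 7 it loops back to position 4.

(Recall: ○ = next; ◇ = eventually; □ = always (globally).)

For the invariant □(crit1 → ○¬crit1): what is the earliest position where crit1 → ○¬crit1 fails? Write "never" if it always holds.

never

crit1 → ○¬crit1 holds at every position 0..7, and those are all the positions the trace ever visits, so the invariant □(crit1 → ○¬crit1) is never violated.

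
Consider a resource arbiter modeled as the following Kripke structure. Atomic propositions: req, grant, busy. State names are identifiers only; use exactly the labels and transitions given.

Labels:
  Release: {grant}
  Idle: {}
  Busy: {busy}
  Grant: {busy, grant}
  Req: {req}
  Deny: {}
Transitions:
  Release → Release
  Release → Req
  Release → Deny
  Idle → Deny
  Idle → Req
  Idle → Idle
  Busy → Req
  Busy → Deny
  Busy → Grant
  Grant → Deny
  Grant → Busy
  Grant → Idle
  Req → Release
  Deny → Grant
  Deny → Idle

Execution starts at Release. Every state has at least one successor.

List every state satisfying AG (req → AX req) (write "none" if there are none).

States satisfying req → AX req: {Release, Idle, Busy, Grant, Deny}.
States satisfying AG (req → AX req): ∅.

none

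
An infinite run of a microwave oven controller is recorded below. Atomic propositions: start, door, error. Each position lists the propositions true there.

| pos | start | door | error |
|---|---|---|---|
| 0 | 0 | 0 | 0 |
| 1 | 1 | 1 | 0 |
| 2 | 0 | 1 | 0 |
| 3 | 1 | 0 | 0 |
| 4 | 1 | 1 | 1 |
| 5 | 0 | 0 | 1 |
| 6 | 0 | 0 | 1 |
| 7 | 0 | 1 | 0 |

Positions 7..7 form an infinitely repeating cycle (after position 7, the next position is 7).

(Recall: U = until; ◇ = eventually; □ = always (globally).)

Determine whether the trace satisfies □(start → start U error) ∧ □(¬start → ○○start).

No

start → start U error must hold at every position from 0 onward. It fails at position 1, so □(start → start U error) is false.
Positions where start holds: 1, 3, 4.
Check start U error at each: 1→fails, 3→ok, 4→ok.
¬start → ○○start must hold at every position from 0 onward. It fails at position 0, so □(¬start → ○○start) is false.
Positions where ¬start holds: 0, 2, 5, 6, 7.
Check ○○start at each: 0→fails, 2→ok, 5→fails, 6→fails, 7→fails.
At position 0: □(start → start U error) is false; □(¬start → ○○start) is false; so □(start → start U error) ∧ □(¬start → ○○start) is false.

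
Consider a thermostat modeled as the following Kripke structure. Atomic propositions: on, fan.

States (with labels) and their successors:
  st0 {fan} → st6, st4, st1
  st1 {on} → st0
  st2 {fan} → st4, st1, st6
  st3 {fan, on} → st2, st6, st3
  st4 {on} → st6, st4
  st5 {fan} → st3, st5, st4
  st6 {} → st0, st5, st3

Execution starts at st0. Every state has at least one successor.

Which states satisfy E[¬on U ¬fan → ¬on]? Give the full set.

{st0, st2, st3, st5, st6}

States satisfying ¬on: {st0, st2, st5, st6}.
States satisfying ¬fan → ¬on: {st0, st2, st3, st5, st6}.
States satisfying E[¬on U ¬fan → ¬on]: {st0, st2, st3, st5, st6}.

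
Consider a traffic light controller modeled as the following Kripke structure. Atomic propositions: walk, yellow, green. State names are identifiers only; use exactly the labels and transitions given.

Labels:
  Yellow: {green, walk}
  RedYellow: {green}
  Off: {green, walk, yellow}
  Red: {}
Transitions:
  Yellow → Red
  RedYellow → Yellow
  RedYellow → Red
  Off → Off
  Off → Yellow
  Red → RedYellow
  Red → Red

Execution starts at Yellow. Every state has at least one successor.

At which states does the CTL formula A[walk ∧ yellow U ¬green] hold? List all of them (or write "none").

{Red}

States satisfying walk ∧ yellow: {Off}.
States satisfying ¬green: {Red}.
States satisfying A[walk ∧ yellow U ¬green]: {Red}.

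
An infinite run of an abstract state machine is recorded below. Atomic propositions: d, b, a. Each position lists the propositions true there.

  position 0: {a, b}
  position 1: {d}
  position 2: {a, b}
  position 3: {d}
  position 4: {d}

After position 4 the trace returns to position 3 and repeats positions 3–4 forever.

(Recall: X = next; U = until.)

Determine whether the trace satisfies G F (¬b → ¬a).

F (¬b → ¬a) holds at every position 0..4, and those are all positions ever visited, so G F (¬b → ¬a) holds.

Holds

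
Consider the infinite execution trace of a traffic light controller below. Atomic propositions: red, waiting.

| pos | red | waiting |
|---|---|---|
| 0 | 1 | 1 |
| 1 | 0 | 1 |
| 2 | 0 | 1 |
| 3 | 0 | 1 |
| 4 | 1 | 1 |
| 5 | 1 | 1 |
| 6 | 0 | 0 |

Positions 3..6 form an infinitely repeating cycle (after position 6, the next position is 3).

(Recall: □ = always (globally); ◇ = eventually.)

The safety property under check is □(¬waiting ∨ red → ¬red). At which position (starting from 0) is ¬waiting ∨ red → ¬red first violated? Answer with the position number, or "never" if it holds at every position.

0

At position 0 the labels are {red, waiting}, so ¬waiting ∨ red → ¬red is false there. This is the first violation.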